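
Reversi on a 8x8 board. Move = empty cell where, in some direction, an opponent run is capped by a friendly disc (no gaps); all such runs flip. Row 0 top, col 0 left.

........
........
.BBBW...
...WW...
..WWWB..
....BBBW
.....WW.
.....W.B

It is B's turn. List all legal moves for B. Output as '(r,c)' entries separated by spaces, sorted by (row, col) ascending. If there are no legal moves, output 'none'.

Answer: (1,4) (2,5) (3,2) (4,1) (5,3) (7,4) (7,6)

Derivation:
(1,3): no bracket -> illegal
(1,4): flips 3 -> legal
(1,5): no bracket -> illegal
(2,5): flips 1 -> legal
(3,1): no bracket -> illegal
(3,2): flips 1 -> legal
(3,5): no bracket -> illegal
(4,1): flips 3 -> legal
(4,6): no bracket -> illegal
(4,7): no bracket -> illegal
(5,1): no bracket -> illegal
(5,2): no bracket -> illegal
(5,3): flips 2 -> legal
(6,4): no bracket -> illegal
(6,7): no bracket -> illegal
(7,4): flips 1 -> legal
(7,6): flips 2 -> legal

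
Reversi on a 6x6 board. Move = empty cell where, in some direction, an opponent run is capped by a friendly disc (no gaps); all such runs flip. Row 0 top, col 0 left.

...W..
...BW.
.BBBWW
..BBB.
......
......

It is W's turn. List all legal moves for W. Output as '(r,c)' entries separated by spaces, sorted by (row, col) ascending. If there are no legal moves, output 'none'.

Answer: (0,2) (1,2) (2,0) (4,1) (4,2) (4,3) (4,4)

Derivation:
(0,2): flips 1 -> legal
(0,4): no bracket -> illegal
(1,0): no bracket -> illegal
(1,1): no bracket -> illegal
(1,2): flips 1 -> legal
(2,0): flips 3 -> legal
(3,0): no bracket -> illegal
(3,1): no bracket -> illegal
(3,5): no bracket -> illegal
(4,1): flips 2 -> legal
(4,2): flips 1 -> legal
(4,3): flips 4 -> legal
(4,4): flips 1 -> legal
(4,5): no bracket -> illegal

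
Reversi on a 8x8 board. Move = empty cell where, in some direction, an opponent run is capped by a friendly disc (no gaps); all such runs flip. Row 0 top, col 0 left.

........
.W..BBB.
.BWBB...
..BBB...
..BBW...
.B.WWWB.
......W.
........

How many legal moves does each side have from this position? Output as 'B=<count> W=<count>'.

-- B to move --
(0,0): flips 2 -> legal
(0,1): flips 1 -> legal
(0,2): no bracket -> illegal
(1,0): no bracket -> illegal
(1,2): flips 1 -> legal
(1,3): no bracket -> illegal
(2,0): no bracket -> illegal
(3,1): no bracket -> illegal
(3,5): no bracket -> illegal
(4,5): flips 1 -> legal
(4,6): no bracket -> illegal
(5,2): flips 3 -> legal
(5,7): no bracket -> illegal
(6,2): no bracket -> illegal
(6,3): flips 1 -> legal
(6,4): flips 3 -> legal
(6,5): flips 1 -> legal
(6,7): no bracket -> illegal
(7,5): no bracket -> illegal
(7,6): flips 1 -> legal
(7,7): flips 3 -> legal
B mobility = 10
-- W to move --
(0,3): no bracket -> illegal
(0,4): flips 3 -> legal
(0,5): no bracket -> illegal
(0,6): no bracket -> illegal
(0,7): no bracket -> illegal
(1,0): flips 3 -> legal
(1,2): no bracket -> illegal
(1,3): flips 3 -> legal
(1,7): no bracket -> illegal
(2,0): flips 1 -> legal
(2,5): flips 2 -> legal
(2,6): no bracket -> illegal
(2,7): no bracket -> illegal
(3,0): no bracket -> illegal
(3,1): flips 2 -> legal
(3,5): no bracket -> illegal
(4,0): no bracket -> illegal
(4,1): flips 2 -> legal
(4,5): no bracket -> illegal
(4,6): flips 1 -> legal
(4,7): no bracket -> illegal
(5,0): no bracket -> illegal
(5,2): flips 2 -> legal
(5,7): flips 1 -> legal
(6,0): no bracket -> illegal
(6,1): no bracket -> illegal
(6,2): no bracket -> illegal
(6,5): no bracket -> illegal
(6,7): no bracket -> illegal
W mobility = 10

Answer: B=10 W=10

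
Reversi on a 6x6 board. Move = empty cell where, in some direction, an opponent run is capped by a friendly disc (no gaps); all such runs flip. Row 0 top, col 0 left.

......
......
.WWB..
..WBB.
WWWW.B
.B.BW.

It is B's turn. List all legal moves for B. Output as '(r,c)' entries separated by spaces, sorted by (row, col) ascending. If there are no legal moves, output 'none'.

Answer: (1,1) (2,0) (3,1) (5,0) (5,2) (5,5)

Derivation:
(1,0): no bracket -> illegal
(1,1): flips 1 -> legal
(1,2): no bracket -> illegal
(1,3): no bracket -> illegal
(2,0): flips 2 -> legal
(3,0): no bracket -> illegal
(3,1): flips 3 -> legal
(4,4): no bracket -> illegal
(5,0): flips 2 -> legal
(5,2): flips 1 -> legal
(5,5): flips 1 -> legal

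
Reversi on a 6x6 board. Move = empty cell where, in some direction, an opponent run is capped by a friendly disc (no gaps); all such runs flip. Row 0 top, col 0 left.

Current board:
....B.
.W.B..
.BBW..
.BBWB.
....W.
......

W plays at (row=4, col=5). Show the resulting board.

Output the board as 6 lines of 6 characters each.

Place W at (4,5); scan 8 dirs for brackets.
Dir NW: opp run (3,4) capped by W -> flip
Dir N: first cell '.' (not opp) -> no flip
Dir NE: edge -> no flip
Dir W: first cell 'W' (not opp) -> no flip
Dir E: edge -> no flip
Dir SW: first cell '.' (not opp) -> no flip
Dir S: first cell '.' (not opp) -> no flip
Dir SE: edge -> no flip
All flips: (3,4)

Answer: ....B.
.W.B..
.BBW..
.BBWW.
....WW
......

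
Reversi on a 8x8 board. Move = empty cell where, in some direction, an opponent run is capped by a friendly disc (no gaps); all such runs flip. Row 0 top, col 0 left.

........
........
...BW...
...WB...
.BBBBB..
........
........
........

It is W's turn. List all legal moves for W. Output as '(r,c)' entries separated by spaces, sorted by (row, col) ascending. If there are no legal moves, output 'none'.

Answer: (1,3) (2,2) (3,5) (5,1) (5,3) (5,4) (5,5)

Derivation:
(1,2): no bracket -> illegal
(1,3): flips 1 -> legal
(1,4): no bracket -> illegal
(2,2): flips 1 -> legal
(2,5): no bracket -> illegal
(3,0): no bracket -> illegal
(3,1): no bracket -> illegal
(3,2): no bracket -> illegal
(3,5): flips 1 -> legal
(3,6): no bracket -> illegal
(4,0): no bracket -> illegal
(4,6): no bracket -> illegal
(5,0): no bracket -> illegal
(5,1): flips 1 -> legal
(5,2): no bracket -> illegal
(5,3): flips 1 -> legal
(5,4): flips 2 -> legal
(5,5): flips 1 -> legal
(5,6): no bracket -> illegal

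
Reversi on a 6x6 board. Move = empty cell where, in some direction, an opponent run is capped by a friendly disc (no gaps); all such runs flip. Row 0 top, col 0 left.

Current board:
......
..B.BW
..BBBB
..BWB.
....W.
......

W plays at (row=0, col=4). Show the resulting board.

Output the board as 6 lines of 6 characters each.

Place W at (0,4); scan 8 dirs for brackets.
Dir NW: edge -> no flip
Dir N: edge -> no flip
Dir NE: edge -> no flip
Dir W: first cell '.' (not opp) -> no flip
Dir E: first cell '.' (not opp) -> no flip
Dir SW: first cell '.' (not opp) -> no flip
Dir S: opp run (1,4) (2,4) (3,4) capped by W -> flip
Dir SE: first cell 'W' (not opp) -> no flip
All flips: (1,4) (2,4) (3,4)

Answer: ....W.
..B.WW
..BBWB
..BWW.
....W.
......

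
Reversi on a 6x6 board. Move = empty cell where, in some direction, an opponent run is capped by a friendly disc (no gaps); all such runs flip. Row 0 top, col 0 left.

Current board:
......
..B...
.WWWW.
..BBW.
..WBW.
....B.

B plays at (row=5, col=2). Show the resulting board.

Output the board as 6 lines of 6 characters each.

Answer: ......
..B...
.WWWW.
..BBW.
..BBW.
..B.B.

Derivation:
Place B at (5,2); scan 8 dirs for brackets.
Dir NW: first cell '.' (not opp) -> no flip
Dir N: opp run (4,2) capped by B -> flip
Dir NE: first cell 'B' (not opp) -> no flip
Dir W: first cell '.' (not opp) -> no flip
Dir E: first cell '.' (not opp) -> no flip
Dir SW: edge -> no flip
Dir S: edge -> no flip
Dir SE: edge -> no flip
All flips: (4,2)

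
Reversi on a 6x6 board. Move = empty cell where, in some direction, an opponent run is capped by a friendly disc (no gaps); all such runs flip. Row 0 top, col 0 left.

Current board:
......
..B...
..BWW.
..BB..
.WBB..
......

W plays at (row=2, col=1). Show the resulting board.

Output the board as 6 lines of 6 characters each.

Place W at (2,1); scan 8 dirs for brackets.
Dir NW: first cell '.' (not opp) -> no flip
Dir N: first cell '.' (not opp) -> no flip
Dir NE: opp run (1,2), next='.' -> no flip
Dir W: first cell '.' (not opp) -> no flip
Dir E: opp run (2,2) capped by W -> flip
Dir SW: first cell '.' (not opp) -> no flip
Dir S: first cell '.' (not opp) -> no flip
Dir SE: opp run (3,2) (4,3), next='.' -> no flip
All flips: (2,2)

Answer: ......
..B...
.WWWW.
..BB..
.WBB..
......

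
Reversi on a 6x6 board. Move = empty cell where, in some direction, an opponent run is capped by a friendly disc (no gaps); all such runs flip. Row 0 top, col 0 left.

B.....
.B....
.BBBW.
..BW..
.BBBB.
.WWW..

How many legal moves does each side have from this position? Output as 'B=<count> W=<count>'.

Answer: B=3 W=8

Derivation:
-- B to move --
(1,3): no bracket -> illegal
(1,4): no bracket -> illegal
(1,5): flips 2 -> legal
(2,5): flips 1 -> legal
(3,4): flips 1 -> legal
(3,5): no bracket -> illegal
(4,0): no bracket -> illegal
(5,0): no bracket -> illegal
(5,4): no bracket -> illegal
B mobility = 3
-- W to move --
(0,1): no bracket -> illegal
(0,2): no bracket -> illegal
(1,0): no bracket -> illegal
(1,2): flips 3 -> legal
(1,3): flips 1 -> legal
(1,4): no bracket -> illegal
(2,0): flips 3 -> legal
(3,0): flips 1 -> legal
(3,1): flips 3 -> legal
(3,4): flips 1 -> legal
(3,5): flips 1 -> legal
(4,0): no bracket -> illegal
(4,5): no bracket -> illegal
(5,0): no bracket -> illegal
(5,4): no bracket -> illegal
(5,5): flips 1 -> legal
W mobility = 8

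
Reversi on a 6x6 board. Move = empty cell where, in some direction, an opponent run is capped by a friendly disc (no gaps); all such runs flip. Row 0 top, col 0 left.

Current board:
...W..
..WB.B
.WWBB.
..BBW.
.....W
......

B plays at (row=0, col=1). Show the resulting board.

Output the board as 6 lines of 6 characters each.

Place B at (0,1); scan 8 dirs for brackets.
Dir NW: edge -> no flip
Dir N: edge -> no flip
Dir NE: edge -> no flip
Dir W: first cell '.' (not opp) -> no flip
Dir E: first cell '.' (not opp) -> no flip
Dir SW: first cell '.' (not opp) -> no flip
Dir S: first cell '.' (not opp) -> no flip
Dir SE: opp run (1,2) capped by B -> flip
All flips: (1,2)

Answer: .B.W..
..BB.B
.WWBB.
..BBW.
.....W
......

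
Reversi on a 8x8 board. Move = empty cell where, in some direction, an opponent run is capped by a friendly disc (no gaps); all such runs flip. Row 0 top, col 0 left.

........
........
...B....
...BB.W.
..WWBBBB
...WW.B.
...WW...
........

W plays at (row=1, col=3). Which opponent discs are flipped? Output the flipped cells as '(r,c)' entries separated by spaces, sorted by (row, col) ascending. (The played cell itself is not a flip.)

Dir NW: first cell '.' (not opp) -> no flip
Dir N: first cell '.' (not opp) -> no flip
Dir NE: first cell '.' (not opp) -> no flip
Dir W: first cell '.' (not opp) -> no flip
Dir E: first cell '.' (not opp) -> no flip
Dir SW: first cell '.' (not opp) -> no flip
Dir S: opp run (2,3) (3,3) capped by W -> flip
Dir SE: first cell '.' (not opp) -> no flip

Answer: (2,3) (3,3)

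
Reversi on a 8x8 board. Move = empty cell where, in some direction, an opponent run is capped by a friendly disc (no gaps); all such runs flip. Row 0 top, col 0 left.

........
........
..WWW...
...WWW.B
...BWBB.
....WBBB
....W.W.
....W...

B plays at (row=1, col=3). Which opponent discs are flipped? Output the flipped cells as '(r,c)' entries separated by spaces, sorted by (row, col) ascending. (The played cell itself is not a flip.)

Dir NW: first cell '.' (not opp) -> no flip
Dir N: first cell '.' (not opp) -> no flip
Dir NE: first cell '.' (not opp) -> no flip
Dir W: first cell '.' (not opp) -> no flip
Dir E: first cell '.' (not opp) -> no flip
Dir SW: opp run (2,2), next='.' -> no flip
Dir S: opp run (2,3) (3,3) capped by B -> flip
Dir SE: opp run (2,4) (3,5) capped by B -> flip

Answer: (2,3) (2,4) (3,3) (3,5)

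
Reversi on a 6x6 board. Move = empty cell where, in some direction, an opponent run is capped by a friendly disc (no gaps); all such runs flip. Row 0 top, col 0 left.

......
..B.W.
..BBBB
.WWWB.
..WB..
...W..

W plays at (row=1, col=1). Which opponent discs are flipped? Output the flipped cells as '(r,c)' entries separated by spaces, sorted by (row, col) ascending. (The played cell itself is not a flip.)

Dir NW: first cell '.' (not opp) -> no flip
Dir N: first cell '.' (not opp) -> no flip
Dir NE: first cell '.' (not opp) -> no flip
Dir W: first cell '.' (not opp) -> no flip
Dir E: opp run (1,2), next='.' -> no flip
Dir SW: first cell '.' (not opp) -> no flip
Dir S: first cell '.' (not opp) -> no flip
Dir SE: opp run (2,2) capped by W -> flip

Answer: (2,2)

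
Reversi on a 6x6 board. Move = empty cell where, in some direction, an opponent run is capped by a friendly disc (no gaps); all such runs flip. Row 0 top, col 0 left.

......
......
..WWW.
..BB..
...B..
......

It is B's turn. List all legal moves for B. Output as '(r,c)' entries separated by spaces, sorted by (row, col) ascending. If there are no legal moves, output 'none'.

Answer: (1,1) (1,2) (1,3) (1,4) (1,5)

Derivation:
(1,1): flips 1 -> legal
(1,2): flips 1 -> legal
(1,3): flips 1 -> legal
(1,4): flips 1 -> legal
(1,5): flips 1 -> legal
(2,1): no bracket -> illegal
(2,5): no bracket -> illegal
(3,1): no bracket -> illegal
(3,4): no bracket -> illegal
(3,5): no bracket -> illegal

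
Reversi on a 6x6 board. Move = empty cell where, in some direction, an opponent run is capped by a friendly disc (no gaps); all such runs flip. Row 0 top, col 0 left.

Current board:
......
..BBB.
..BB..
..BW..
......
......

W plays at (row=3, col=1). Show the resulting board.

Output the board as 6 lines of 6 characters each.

Answer: ......
..BBB.
..BB..
.WWW..
......
......

Derivation:
Place W at (3,1); scan 8 dirs for brackets.
Dir NW: first cell '.' (not opp) -> no flip
Dir N: first cell '.' (not opp) -> no flip
Dir NE: opp run (2,2) (1,3), next='.' -> no flip
Dir W: first cell '.' (not opp) -> no flip
Dir E: opp run (3,2) capped by W -> flip
Dir SW: first cell '.' (not opp) -> no flip
Dir S: first cell '.' (not opp) -> no flip
Dir SE: first cell '.' (not opp) -> no flip
All flips: (3,2)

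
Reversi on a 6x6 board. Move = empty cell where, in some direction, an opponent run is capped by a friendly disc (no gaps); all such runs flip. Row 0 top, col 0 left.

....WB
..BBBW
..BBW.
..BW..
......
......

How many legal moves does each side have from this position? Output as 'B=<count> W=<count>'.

-- B to move --
(0,3): flips 1 -> legal
(2,5): flips 2 -> legal
(3,4): flips 2 -> legal
(3,5): flips 1 -> legal
(4,2): no bracket -> illegal
(4,3): flips 1 -> legal
(4,4): flips 1 -> legal
B mobility = 6
-- W to move --
(0,1): no bracket -> illegal
(0,2): flips 1 -> legal
(0,3): flips 2 -> legal
(1,1): flips 4 -> legal
(2,1): flips 2 -> legal
(2,5): no bracket -> illegal
(3,1): flips 3 -> legal
(3,4): no bracket -> illegal
(4,1): no bracket -> illegal
(4,2): no bracket -> illegal
(4,3): no bracket -> illegal
W mobility = 5

Answer: B=6 W=5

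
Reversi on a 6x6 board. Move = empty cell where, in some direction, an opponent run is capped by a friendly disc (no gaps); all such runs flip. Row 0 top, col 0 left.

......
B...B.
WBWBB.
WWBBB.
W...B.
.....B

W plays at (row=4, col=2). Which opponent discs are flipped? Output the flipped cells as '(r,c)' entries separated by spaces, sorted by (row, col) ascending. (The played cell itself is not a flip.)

Dir NW: first cell 'W' (not opp) -> no flip
Dir N: opp run (3,2) capped by W -> flip
Dir NE: opp run (3,3) (2,4), next='.' -> no flip
Dir W: first cell '.' (not opp) -> no flip
Dir E: first cell '.' (not opp) -> no flip
Dir SW: first cell '.' (not opp) -> no flip
Dir S: first cell '.' (not opp) -> no flip
Dir SE: first cell '.' (not opp) -> no flip

Answer: (3,2)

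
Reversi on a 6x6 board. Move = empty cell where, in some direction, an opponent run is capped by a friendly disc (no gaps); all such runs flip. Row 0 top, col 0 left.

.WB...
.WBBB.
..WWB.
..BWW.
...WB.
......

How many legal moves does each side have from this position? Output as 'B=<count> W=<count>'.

Answer: B=10 W=12

Derivation:
-- B to move --
(0,0): flips 4 -> legal
(1,0): flips 1 -> legal
(2,0): flips 1 -> legal
(2,1): flips 2 -> legal
(2,5): no bracket -> illegal
(3,1): flips 1 -> legal
(3,5): flips 2 -> legal
(4,2): flips 2 -> legal
(4,5): flips 2 -> legal
(5,2): no bracket -> illegal
(5,3): flips 3 -> legal
(5,4): flips 1 -> legal
B mobility = 10
-- W to move --
(0,3): flips 2 -> legal
(0,4): flips 3 -> legal
(0,5): flips 1 -> legal
(1,5): flips 4 -> legal
(2,1): flips 1 -> legal
(2,5): flips 1 -> legal
(3,1): flips 1 -> legal
(3,5): no bracket -> illegal
(4,1): flips 1 -> legal
(4,2): flips 1 -> legal
(4,5): flips 1 -> legal
(5,3): no bracket -> illegal
(5,4): flips 1 -> legal
(5,5): flips 1 -> legal
W mobility = 12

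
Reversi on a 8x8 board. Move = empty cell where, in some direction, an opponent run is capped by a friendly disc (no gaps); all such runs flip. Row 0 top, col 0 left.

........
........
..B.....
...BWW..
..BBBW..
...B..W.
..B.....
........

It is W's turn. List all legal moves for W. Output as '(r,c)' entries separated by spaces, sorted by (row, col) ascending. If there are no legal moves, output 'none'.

(1,1): no bracket -> illegal
(1,2): no bracket -> illegal
(1,3): no bracket -> illegal
(2,1): no bracket -> illegal
(2,3): no bracket -> illegal
(2,4): no bracket -> illegal
(3,1): no bracket -> illegal
(3,2): flips 1 -> legal
(4,1): flips 3 -> legal
(5,1): no bracket -> illegal
(5,2): flips 1 -> legal
(5,4): flips 1 -> legal
(5,5): no bracket -> illegal
(6,1): no bracket -> illegal
(6,3): no bracket -> illegal
(6,4): no bracket -> illegal
(7,1): flips 3 -> legal
(7,2): no bracket -> illegal
(7,3): no bracket -> illegal

Answer: (3,2) (4,1) (5,2) (5,4) (7,1)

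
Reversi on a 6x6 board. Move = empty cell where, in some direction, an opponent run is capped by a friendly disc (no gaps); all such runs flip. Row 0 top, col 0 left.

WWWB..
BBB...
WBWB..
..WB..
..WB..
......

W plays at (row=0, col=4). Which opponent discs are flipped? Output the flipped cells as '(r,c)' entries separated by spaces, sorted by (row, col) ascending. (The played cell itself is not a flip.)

Answer: (0,3)

Derivation:
Dir NW: edge -> no flip
Dir N: edge -> no flip
Dir NE: edge -> no flip
Dir W: opp run (0,3) capped by W -> flip
Dir E: first cell '.' (not opp) -> no flip
Dir SW: first cell '.' (not opp) -> no flip
Dir S: first cell '.' (not opp) -> no flip
Dir SE: first cell '.' (not opp) -> no flip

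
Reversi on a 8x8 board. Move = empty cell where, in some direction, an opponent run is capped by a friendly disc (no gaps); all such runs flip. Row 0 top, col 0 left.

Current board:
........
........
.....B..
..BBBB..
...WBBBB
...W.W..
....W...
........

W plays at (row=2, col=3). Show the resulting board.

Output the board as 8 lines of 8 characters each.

Place W at (2,3); scan 8 dirs for brackets.
Dir NW: first cell '.' (not opp) -> no flip
Dir N: first cell '.' (not opp) -> no flip
Dir NE: first cell '.' (not opp) -> no flip
Dir W: first cell '.' (not opp) -> no flip
Dir E: first cell '.' (not opp) -> no flip
Dir SW: opp run (3,2), next='.' -> no flip
Dir S: opp run (3,3) capped by W -> flip
Dir SE: opp run (3,4) (4,5), next='.' -> no flip
All flips: (3,3)

Answer: ........
........
...W.B..
..BWBB..
...WBBBB
...W.W..
....W...
........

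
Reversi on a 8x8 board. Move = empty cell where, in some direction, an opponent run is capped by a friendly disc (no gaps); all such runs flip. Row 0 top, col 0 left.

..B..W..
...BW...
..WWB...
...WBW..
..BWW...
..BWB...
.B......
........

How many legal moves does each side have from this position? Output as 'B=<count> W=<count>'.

-- B to move --
(0,3): no bracket -> illegal
(0,4): flips 1 -> legal
(0,6): no bracket -> illegal
(1,1): no bracket -> illegal
(1,2): flips 1 -> legal
(1,5): flips 1 -> legal
(1,6): no bracket -> illegal
(2,1): flips 2 -> legal
(2,5): no bracket -> illegal
(2,6): no bracket -> illegal
(3,1): flips 1 -> legal
(3,2): flips 2 -> legal
(3,6): flips 1 -> legal
(4,5): flips 2 -> legal
(4,6): flips 1 -> legal
(5,5): no bracket -> illegal
(6,2): no bracket -> illegal
(6,3): flips 4 -> legal
(6,4): flips 1 -> legal
B mobility = 11
-- W to move --
(0,1): no bracket -> illegal
(0,3): flips 1 -> legal
(0,4): flips 1 -> legal
(1,1): no bracket -> illegal
(1,2): flips 1 -> legal
(1,5): flips 1 -> legal
(2,5): flips 2 -> legal
(3,1): flips 1 -> legal
(3,2): no bracket -> illegal
(4,1): flips 1 -> legal
(4,5): flips 1 -> legal
(5,0): no bracket -> illegal
(5,1): flips 2 -> legal
(5,5): flips 1 -> legal
(6,0): no bracket -> illegal
(6,2): no bracket -> illegal
(6,3): no bracket -> illegal
(6,4): flips 1 -> legal
(6,5): flips 1 -> legal
(7,0): flips 2 -> legal
(7,1): no bracket -> illegal
(7,2): no bracket -> illegal
W mobility = 13

Answer: B=11 W=13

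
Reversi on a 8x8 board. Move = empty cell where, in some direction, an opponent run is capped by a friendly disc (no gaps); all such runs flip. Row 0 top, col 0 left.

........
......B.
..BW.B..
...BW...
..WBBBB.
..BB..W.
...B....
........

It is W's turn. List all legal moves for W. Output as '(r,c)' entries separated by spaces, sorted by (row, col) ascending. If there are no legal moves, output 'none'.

Answer: (0,7) (2,1) (2,4) (3,2) (3,6) (4,7) (5,4) (6,1) (6,2) (6,4) (7,3)

Derivation:
(0,5): no bracket -> illegal
(0,6): no bracket -> illegal
(0,7): flips 2 -> legal
(1,1): no bracket -> illegal
(1,2): no bracket -> illegal
(1,3): no bracket -> illegal
(1,4): no bracket -> illegal
(1,5): no bracket -> illegal
(1,7): no bracket -> illegal
(2,1): flips 1 -> legal
(2,4): flips 1 -> legal
(2,6): no bracket -> illegal
(2,7): no bracket -> illegal
(3,1): no bracket -> illegal
(3,2): flips 1 -> legal
(3,5): no bracket -> illegal
(3,6): flips 1 -> legal
(3,7): no bracket -> illegal
(4,1): no bracket -> illegal
(4,7): flips 4 -> legal
(5,1): no bracket -> illegal
(5,4): flips 1 -> legal
(5,5): no bracket -> illegal
(5,7): no bracket -> illegal
(6,1): flips 2 -> legal
(6,2): flips 1 -> legal
(6,4): flips 1 -> legal
(7,2): no bracket -> illegal
(7,3): flips 4 -> legal
(7,4): no bracket -> illegal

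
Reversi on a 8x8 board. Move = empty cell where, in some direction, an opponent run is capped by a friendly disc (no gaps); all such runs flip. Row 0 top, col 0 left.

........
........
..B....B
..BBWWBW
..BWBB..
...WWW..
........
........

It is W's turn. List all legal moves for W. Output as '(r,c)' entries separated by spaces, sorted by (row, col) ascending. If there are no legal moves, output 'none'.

Answer: (1,1) (1,7) (2,1) (2,3) (3,1) (4,1) (4,6) (5,6)

Derivation:
(1,1): flips 3 -> legal
(1,2): no bracket -> illegal
(1,3): no bracket -> illegal
(1,6): no bracket -> illegal
(1,7): flips 1 -> legal
(2,1): flips 1 -> legal
(2,3): flips 1 -> legal
(2,4): no bracket -> illegal
(2,5): no bracket -> illegal
(2,6): no bracket -> illegal
(3,1): flips 3 -> legal
(4,1): flips 1 -> legal
(4,6): flips 2 -> legal
(4,7): no bracket -> illegal
(5,1): no bracket -> illegal
(5,2): no bracket -> illegal
(5,6): flips 1 -> legal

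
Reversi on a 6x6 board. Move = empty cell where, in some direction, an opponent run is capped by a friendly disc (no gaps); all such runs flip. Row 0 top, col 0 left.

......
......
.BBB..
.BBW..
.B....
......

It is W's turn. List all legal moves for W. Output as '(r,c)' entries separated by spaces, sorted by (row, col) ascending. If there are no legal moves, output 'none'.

Answer: (1,1) (1,3) (3,0)

Derivation:
(1,0): no bracket -> illegal
(1,1): flips 1 -> legal
(1,2): no bracket -> illegal
(1,3): flips 1 -> legal
(1,4): no bracket -> illegal
(2,0): no bracket -> illegal
(2,4): no bracket -> illegal
(3,0): flips 2 -> legal
(3,4): no bracket -> illegal
(4,0): no bracket -> illegal
(4,2): no bracket -> illegal
(4,3): no bracket -> illegal
(5,0): no bracket -> illegal
(5,1): no bracket -> illegal
(5,2): no bracket -> illegal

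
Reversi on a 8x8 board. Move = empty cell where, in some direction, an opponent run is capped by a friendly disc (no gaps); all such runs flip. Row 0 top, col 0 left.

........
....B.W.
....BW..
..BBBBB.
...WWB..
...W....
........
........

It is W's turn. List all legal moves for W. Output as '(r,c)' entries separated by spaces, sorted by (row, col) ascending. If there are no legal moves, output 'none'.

Answer: (0,3) (0,4) (2,1) (2,2) (2,3) (2,6) (4,6) (4,7) (5,5)

Derivation:
(0,3): flips 1 -> legal
(0,4): flips 3 -> legal
(0,5): no bracket -> illegal
(1,3): no bracket -> illegal
(1,5): no bracket -> illegal
(2,1): flips 1 -> legal
(2,2): flips 1 -> legal
(2,3): flips 2 -> legal
(2,6): flips 1 -> legal
(2,7): no bracket -> illegal
(3,1): no bracket -> illegal
(3,7): no bracket -> illegal
(4,1): no bracket -> illegal
(4,2): no bracket -> illegal
(4,6): flips 1 -> legal
(4,7): flips 1 -> legal
(5,4): no bracket -> illegal
(5,5): flips 2 -> legal
(5,6): no bracket -> illegal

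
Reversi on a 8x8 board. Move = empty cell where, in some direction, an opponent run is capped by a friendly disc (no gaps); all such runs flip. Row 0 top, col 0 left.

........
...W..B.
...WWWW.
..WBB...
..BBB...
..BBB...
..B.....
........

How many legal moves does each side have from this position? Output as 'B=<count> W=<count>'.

Answer: B=8 W=10

Derivation:
-- B to move --
(0,2): no bracket -> illegal
(0,3): flips 2 -> legal
(0,4): no bracket -> illegal
(1,2): flips 1 -> legal
(1,4): flips 1 -> legal
(1,5): flips 1 -> legal
(1,7): no bracket -> illegal
(2,1): flips 1 -> legal
(2,2): flips 1 -> legal
(2,7): no bracket -> illegal
(3,1): flips 1 -> legal
(3,5): no bracket -> illegal
(3,6): flips 1 -> legal
(3,7): no bracket -> illegal
(4,1): no bracket -> illegal
B mobility = 8
-- W to move --
(0,5): no bracket -> illegal
(0,6): flips 1 -> legal
(0,7): flips 1 -> legal
(1,5): no bracket -> illegal
(1,7): no bracket -> illegal
(2,2): no bracket -> illegal
(2,7): no bracket -> illegal
(3,1): no bracket -> illegal
(3,5): flips 2 -> legal
(4,1): no bracket -> illegal
(4,5): flips 1 -> legal
(5,1): flips 2 -> legal
(5,5): no bracket -> illegal
(6,1): flips 3 -> legal
(6,3): flips 3 -> legal
(6,4): flips 3 -> legal
(6,5): flips 2 -> legal
(7,1): no bracket -> illegal
(7,2): flips 3 -> legal
(7,3): no bracket -> illegal
W mobility = 10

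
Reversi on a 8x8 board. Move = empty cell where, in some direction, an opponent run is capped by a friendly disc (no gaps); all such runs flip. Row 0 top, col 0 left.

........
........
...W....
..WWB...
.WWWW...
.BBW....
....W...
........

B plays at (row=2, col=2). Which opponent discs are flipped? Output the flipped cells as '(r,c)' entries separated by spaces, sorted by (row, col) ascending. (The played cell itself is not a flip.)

Dir NW: first cell '.' (not opp) -> no flip
Dir N: first cell '.' (not opp) -> no flip
Dir NE: first cell '.' (not opp) -> no flip
Dir W: first cell '.' (not opp) -> no flip
Dir E: opp run (2,3), next='.' -> no flip
Dir SW: first cell '.' (not opp) -> no flip
Dir S: opp run (3,2) (4,2) capped by B -> flip
Dir SE: opp run (3,3) (4,4), next='.' -> no flip

Answer: (3,2) (4,2)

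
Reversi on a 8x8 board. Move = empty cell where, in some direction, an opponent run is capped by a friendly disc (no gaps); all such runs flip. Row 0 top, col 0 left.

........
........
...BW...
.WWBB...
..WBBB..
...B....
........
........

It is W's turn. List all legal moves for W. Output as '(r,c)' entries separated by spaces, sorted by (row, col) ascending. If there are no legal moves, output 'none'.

Answer: (1,4) (2,2) (3,5) (4,6) (5,4) (6,4)

Derivation:
(1,2): no bracket -> illegal
(1,3): no bracket -> illegal
(1,4): flips 1 -> legal
(2,2): flips 1 -> legal
(2,5): no bracket -> illegal
(3,5): flips 2 -> legal
(3,6): no bracket -> illegal
(4,6): flips 3 -> legal
(5,2): no bracket -> illegal
(5,4): flips 3 -> legal
(5,5): no bracket -> illegal
(5,6): no bracket -> illegal
(6,2): no bracket -> illegal
(6,3): no bracket -> illegal
(6,4): flips 1 -> legal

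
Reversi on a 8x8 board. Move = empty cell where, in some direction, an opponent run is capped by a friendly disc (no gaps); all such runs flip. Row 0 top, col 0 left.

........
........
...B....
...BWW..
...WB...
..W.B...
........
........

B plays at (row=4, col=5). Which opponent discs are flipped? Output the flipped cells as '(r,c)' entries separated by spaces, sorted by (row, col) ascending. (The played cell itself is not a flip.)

Answer: (3,4)

Derivation:
Dir NW: opp run (3,4) capped by B -> flip
Dir N: opp run (3,5), next='.' -> no flip
Dir NE: first cell '.' (not opp) -> no flip
Dir W: first cell 'B' (not opp) -> no flip
Dir E: first cell '.' (not opp) -> no flip
Dir SW: first cell 'B' (not opp) -> no flip
Dir S: first cell '.' (not opp) -> no flip
Dir SE: first cell '.' (not opp) -> no flip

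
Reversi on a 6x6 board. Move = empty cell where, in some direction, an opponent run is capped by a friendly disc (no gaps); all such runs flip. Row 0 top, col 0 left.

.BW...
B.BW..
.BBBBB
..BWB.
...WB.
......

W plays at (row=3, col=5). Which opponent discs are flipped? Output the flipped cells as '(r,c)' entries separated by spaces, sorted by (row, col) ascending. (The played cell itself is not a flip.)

Answer: (2,4) (3,4)

Derivation:
Dir NW: opp run (2,4) capped by W -> flip
Dir N: opp run (2,5), next='.' -> no flip
Dir NE: edge -> no flip
Dir W: opp run (3,4) capped by W -> flip
Dir E: edge -> no flip
Dir SW: opp run (4,4), next='.' -> no flip
Dir S: first cell '.' (not opp) -> no flip
Dir SE: edge -> no flip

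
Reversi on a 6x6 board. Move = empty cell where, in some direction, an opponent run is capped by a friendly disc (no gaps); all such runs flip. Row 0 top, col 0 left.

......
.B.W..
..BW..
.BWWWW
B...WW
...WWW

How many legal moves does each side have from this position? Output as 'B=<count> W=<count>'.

-- B to move --
(0,2): no bracket -> illegal
(0,3): no bracket -> illegal
(0,4): flips 1 -> legal
(1,2): no bracket -> illegal
(1,4): no bracket -> illegal
(2,1): no bracket -> illegal
(2,4): flips 1 -> legal
(2,5): no bracket -> illegal
(4,1): no bracket -> illegal
(4,2): flips 1 -> legal
(4,3): no bracket -> illegal
(5,2): no bracket -> illegal
B mobility = 3
-- W to move --
(0,0): flips 2 -> legal
(0,1): no bracket -> illegal
(0,2): no bracket -> illegal
(1,0): no bracket -> illegal
(1,2): flips 1 -> legal
(2,0): no bracket -> illegal
(2,1): flips 1 -> legal
(3,0): flips 1 -> legal
(4,1): no bracket -> illegal
(4,2): no bracket -> illegal
(5,0): no bracket -> illegal
(5,1): no bracket -> illegal
W mobility = 4

Answer: B=3 W=4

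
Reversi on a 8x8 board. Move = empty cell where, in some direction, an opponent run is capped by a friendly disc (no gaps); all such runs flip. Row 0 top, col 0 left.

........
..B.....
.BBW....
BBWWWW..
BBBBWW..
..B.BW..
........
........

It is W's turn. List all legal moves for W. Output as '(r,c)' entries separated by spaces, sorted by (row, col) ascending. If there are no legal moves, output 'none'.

Answer: (0,1) (0,2) (1,0) (1,1) (2,0) (5,0) (5,1) (5,3) (6,1) (6,2) (6,3) (6,4) (6,5)

Derivation:
(0,1): flips 1 -> legal
(0,2): flips 2 -> legal
(0,3): no bracket -> illegal
(1,0): flips 1 -> legal
(1,1): flips 1 -> legal
(1,3): no bracket -> illegal
(2,0): flips 2 -> legal
(5,0): flips 1 -> legal
(5,1): flips 1 -> legal
(5,3): flips 2 -> legal
(6,1): flips 2 -> legal
(6,2): flips 2 -> legal
(6,3): flips 1 -> legal
(6,4): flips 1 -> legal
(6,5): flips 2 -> legal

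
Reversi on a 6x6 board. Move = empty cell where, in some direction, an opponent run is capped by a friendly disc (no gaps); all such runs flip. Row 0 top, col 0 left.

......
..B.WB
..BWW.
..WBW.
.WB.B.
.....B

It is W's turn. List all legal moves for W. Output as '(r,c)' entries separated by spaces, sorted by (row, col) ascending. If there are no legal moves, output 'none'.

Answer: (0,1) (0,2) (2,1) (4,3) (5,1) (5,2) (5,4)

Derivation:
(0,1): flips 1 -> legal
(0,2): flips 2 -> legal
(0,3): no bracket -> illegal
(0,4): no bracket -> illegal
(0,5): no bracket -> illegal
(1,1): no bracket -> illegal
(1,3): no bracket -> illegal
(2,1): flips 1 -> legal
(2,5): no bracket -> illegal
(3,1): no bracket -> illegal
(3,5): no bracket -> illegal
(4,3): flips 2 -> legal
(4,5): no bracket -> illegal
(5,1): flips 2 -> legal
(5,2): flips 1 -> legal
(5,3): no bracket -> illegal
(5,4): flips 1 -> legal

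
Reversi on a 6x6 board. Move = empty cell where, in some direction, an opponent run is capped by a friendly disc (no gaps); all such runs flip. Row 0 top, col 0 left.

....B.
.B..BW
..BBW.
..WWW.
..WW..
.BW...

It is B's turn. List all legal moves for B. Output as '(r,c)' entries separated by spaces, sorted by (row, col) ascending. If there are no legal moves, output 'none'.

Answer: (2,5) (4,1) (4,4) (4,5) (5,3)

Derivation:
(0,5): no bracket -> illegal
(1,3): no bracket -> illegal
(2,1): no bracket -> illegal
(2,5): flips 1 -> legal
(3,1): no bracket -> illegal
(3,5): no bracket -> illegal
(4,1): flips 1 -> legal
(4,4): flips 3 -> legal
(4,5): flips 1 -> legal
(5,3): flips 3 -> legal
(5,4): no bracket -> illegal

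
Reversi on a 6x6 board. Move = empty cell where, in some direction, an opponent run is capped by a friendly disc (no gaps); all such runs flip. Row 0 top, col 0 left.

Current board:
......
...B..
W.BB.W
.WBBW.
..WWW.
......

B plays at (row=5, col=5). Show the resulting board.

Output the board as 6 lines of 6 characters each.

Answer: ......
...B..
W.BB.W
.WBBW.
..WWB.
.....B

Derivation:
Place B at (5,5); scan 8 dirs for brackets.
Dir NW: opp run (4,4) capped by B -> flip
Dir N: first cell '.' (not opp) -> no flip
Dir NE: edge -> no flip
Dir W: first cell '.' (not opp) -> no flip
Dir E: edge -> no flip
Dir SW: edge -> no flip
Dir S: edge -> no flip
Dir SE: edge -> no flip
All flips: (4,4)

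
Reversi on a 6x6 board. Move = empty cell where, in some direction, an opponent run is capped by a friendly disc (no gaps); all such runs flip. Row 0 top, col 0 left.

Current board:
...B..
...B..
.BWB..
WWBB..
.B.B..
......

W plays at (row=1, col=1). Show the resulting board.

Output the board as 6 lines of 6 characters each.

Place W at (1,1); scan 8 dirs for brackets.
Dir NW: first cell '.' (not opp) -> no flip
Dir N: first cell '.' (not opp) -> no flip
Dir NE: first cell '.' (not opp) -> no flip
Dir W: first cell '.' (not opp) -> no flip
Dir E: first cell '.' (not opp) -> no flip
Dir SW: first cell '.' (not opp) -> no flip
Dir S: opp run (2,1) capped by W -> flip
Dir SE: first cell 'W' (not opp) -> no flip
All flips: (2,1)

Answer: ...B..
.W.B..
.WWB..
WWBB..
.B.B..
......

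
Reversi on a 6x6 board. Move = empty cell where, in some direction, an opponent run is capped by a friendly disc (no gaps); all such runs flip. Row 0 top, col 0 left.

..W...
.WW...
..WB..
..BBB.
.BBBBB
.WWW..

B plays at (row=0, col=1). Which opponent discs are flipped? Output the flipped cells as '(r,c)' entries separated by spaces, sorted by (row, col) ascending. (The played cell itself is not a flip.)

Dir NW: edge -> no flip
Dir N: edge -> no flip
Dir NE: edge -> no flip
Dir W: first cell '.' (not opp) -> no flip
Dir E: opp run (0,2), next='.' -> no flip
Dir SW: first cell '.' (not opp) -> no flip
Dir S: opp run (1,1), next='.' -> no flip
Dir SE: opp run (1,2) capped by B -> flip

Answer: (1,2)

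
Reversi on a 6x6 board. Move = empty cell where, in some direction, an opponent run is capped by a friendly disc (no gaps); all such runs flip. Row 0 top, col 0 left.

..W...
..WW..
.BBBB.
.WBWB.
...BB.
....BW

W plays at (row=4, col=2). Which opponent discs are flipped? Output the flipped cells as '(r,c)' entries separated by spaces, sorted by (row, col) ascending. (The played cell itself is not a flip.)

Answer: (2,2) (3,2)

Derivation:
Dir NW: first cell 'W' (not opp) -> no flip
Dir N: opp run (3,2) (2,2) capped by W -> flip
Dir NE: first cell 'W' (not opp) -> no flip
Dir W: first cell '.' (not opp) -> no flip
Dir E: opp run (4,3) (4,4), next='.' -> no flip
Dir SW: first cell '.' (not opp) -> no flip
Dir S: first cell '.' (not opp) -> no flip
Dir SE: first cell '.' (not opp) -> no flip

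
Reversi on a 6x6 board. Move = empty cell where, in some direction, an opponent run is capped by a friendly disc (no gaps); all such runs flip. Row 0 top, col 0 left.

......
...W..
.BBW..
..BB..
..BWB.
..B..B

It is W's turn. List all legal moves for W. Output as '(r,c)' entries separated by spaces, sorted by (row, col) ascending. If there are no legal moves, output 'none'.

(1,0): flips 2 -> legal
(1,1): no bracket -> illegal
(1,2): no bracket -> illegal
(2,0): flips 2 -> legal
(2,4): no bracket -> illegal
(3,0): no bracket -> illegal
(3,1): flips 1 -> legal
(3,4): no bracket -> illegal
(3,5): no bracket -> illegal
(4,1): flips 2 -> legal
(4,5): flips 1 -> legal
(5,1): no bracket -> illegal
(5,3): no bracket -> illegal
(5,4): no bracket -> illegal

Answer: (1,0) (2,0) (3,1) (4,1) (4,5)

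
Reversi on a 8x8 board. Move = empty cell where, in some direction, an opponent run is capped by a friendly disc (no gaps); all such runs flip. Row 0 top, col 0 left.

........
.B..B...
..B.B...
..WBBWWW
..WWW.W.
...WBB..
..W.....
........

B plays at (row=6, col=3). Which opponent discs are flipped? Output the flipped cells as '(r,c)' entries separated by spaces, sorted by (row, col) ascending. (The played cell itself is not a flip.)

Answer: (4,3) (5,3)

Derivation:
Dir NW: first cell '.' (not opp) -> no flip
Dir N: opp run (5,3) (4,3) capped by B -> flip
Dir NE: first cell 'B' (not opp) -> no flip
Dir W: opp run (6,2), next='.' -> no flip
Dir E: first cell '.' (not opp) -> no flip
Dir SW: first cell '.' (not opp) -> no flip
Dir S: first cell '.' (not opp) -> no flip
Dir SE: first cell '.' (not opp) -> no flip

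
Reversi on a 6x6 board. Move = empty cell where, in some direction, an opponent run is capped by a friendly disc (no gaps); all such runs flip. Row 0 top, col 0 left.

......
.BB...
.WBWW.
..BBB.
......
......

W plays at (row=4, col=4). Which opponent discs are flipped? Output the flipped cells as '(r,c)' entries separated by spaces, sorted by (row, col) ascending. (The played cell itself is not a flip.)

Answer: (3,4)

Derivation:
Dir NW: opp run (3,3) (2,2) (1,1), next='.' -> no flip
Dir N: opp run (3,4) capped by W -> flip
Dir NE: first cell '.' (not opp) -> no flip
Dir W: first cell '.' (not opp) -> no flip
Dir E: first cell '.' (not opp) -> no flip
Dir SW: first cell '.' (not opp) -> no flip
Dir S: first cell '.' (not opp) -> no flip
Dir SE: first cell '.' (not opp) -> no flip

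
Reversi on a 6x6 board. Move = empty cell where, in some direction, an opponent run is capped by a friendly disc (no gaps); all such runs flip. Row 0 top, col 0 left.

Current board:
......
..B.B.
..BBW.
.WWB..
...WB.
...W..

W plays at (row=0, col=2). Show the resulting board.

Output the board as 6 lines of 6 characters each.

Place W at (0,2); scan 8 dirs for brackets.
Dir NW: edge -> no flip
Dir N: edge -> no flip
Dir NE: edge -> no flip
Dir W: first cell '.' (not opp) -> no flip
Dir E: first cell '.' (not opp) -> no flip
Dir SW: first cell '.' (not opp) -> no flip
Dir S: opp run (1,2) (2,2) capped by W -> flip
Dir SE: first cell '.' (not opp) -> no flip
All flips: (1,2) (2,2)

Answer: ..W...
..W.B.
..WBW.
.WWB..
...WB.
...W..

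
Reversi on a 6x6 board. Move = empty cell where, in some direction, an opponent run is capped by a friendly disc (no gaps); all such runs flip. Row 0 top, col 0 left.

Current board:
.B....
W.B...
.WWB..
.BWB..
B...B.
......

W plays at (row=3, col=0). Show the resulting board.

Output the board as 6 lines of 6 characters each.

Place W at (3,0); scan 8 dirs for brackets.
Dir NW: edge -> no flip
Dir N: first cell '.' (not opp) -> no flip
Dir NE: first cell 'W' (not opp) -> no flip
Dir W: edge -> no flip
Dir E: opp run (3,1) capped by W -> flip
Dir SW: edge -> no flip
Dir S: opp run (4,0), next='.' -> no flip
Dir SE: first cell '.' (not opp) -> no flip
All flips: (3,1)

Answer: .B....
W.B...
.WWB..
WWWB..
B...B.
......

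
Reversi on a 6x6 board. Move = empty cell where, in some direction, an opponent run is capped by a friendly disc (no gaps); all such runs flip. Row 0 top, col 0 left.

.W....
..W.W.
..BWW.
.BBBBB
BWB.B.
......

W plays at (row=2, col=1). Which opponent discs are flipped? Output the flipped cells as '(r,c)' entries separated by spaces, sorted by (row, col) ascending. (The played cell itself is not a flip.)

Dir NW: first cell '.' (not opp) -> no flip
Dir N: first cell '.' (not opp) -> no flip
Dir NE: first cell 'W' (not opp) -> no flip
Dir W: first cell '.' (not opp) -> no flip
Dir E: opp run (2,2) capped by W -> flip
Dir SW: first cell '.' (not opp) -> no flip
Dir S: opp run (3,1) capped by W -> flip
Dir SE: opp run (3,2), next='.' -> no flip

Answer: (2,2) (3,1)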